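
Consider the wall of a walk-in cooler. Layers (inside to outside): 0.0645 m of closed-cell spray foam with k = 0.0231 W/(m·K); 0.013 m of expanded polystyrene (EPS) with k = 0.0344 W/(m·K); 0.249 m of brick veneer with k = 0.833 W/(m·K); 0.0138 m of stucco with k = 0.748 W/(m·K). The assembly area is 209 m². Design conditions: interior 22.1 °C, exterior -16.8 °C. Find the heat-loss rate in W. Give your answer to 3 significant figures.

0.0645/0.0231 = 2.792
0.013/0.0344 = 0.3779
0.249/0.833 = 0.2989
0.0138/0.748 = 0.01845
R_total = 2.792 + 0.3779 + 0.2989 + 0.01845 = 3.487 m²·K/W
Q = A·ΔT/R = 209 × (22.1 − (-16.8)) / 3.487 = 2331 W

2330 W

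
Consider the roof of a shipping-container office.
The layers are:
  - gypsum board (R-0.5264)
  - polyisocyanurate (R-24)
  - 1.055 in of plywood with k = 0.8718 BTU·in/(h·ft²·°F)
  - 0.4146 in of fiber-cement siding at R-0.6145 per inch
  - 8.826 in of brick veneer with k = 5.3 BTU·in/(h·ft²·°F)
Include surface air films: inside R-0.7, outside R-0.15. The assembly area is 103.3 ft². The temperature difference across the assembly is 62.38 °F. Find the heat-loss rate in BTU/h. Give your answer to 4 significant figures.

226.0 BTU/h

1.055/0.8718 = 1.2101
0.4146 × 0.6145 = 0.25477
8.826/5.3 = 1.6653
R_total = 0.7 + 0.5264 + 24 + 1.2101 + 0.25477 + 1.6653 + 0.15 = 28.507 ft²·°F·h/BTU
Q = A·ΔT/R = 103.3 × 62.38 / 28.507 = 226.05 BTU/h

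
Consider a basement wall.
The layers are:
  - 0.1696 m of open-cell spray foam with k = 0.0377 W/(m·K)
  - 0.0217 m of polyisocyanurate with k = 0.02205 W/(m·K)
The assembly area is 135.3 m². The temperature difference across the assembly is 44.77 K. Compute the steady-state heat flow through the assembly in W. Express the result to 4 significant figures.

1105 W

0.1696/0.0377 = 4.4987
0.0217/0.02205 = 0.98413
R_total = 4.4987 + 0.98413 = 5.4828 m²·K/W
Q = A·ΔT/R = 135.3 × 44.77 / 5.4828 = 1104.8 W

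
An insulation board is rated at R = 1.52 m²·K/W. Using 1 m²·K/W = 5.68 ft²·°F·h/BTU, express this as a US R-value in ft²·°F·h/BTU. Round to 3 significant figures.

R_US = 1.52 × 5.68 = 8.634

8.63 ft²·°F·h/BTU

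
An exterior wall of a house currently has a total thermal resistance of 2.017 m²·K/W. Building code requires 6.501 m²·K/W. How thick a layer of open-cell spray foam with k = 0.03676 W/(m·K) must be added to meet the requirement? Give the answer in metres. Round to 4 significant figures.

ΔR = 6.501 − 2.017 = 4.484 m²·K/W
L = ΔR × k = 4.484 × 0.03676 = 0.16483 m

0.1648 m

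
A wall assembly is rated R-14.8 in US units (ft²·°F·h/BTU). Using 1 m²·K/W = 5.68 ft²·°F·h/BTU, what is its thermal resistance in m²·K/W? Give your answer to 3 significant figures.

2.61 m²·K/W

R_SI = 14.8/5.68 = 2.606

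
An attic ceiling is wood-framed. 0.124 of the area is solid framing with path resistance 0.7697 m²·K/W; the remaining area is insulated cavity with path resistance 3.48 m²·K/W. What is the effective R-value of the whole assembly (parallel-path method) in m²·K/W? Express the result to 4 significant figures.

2.422 m²·K/W

U_eff = 0.876/3.48 + 0.124/0.7697 = 0.25172 + 0.1611 = 0.41283
R_eff = 1/U_eff = 2.4223 m²·K/W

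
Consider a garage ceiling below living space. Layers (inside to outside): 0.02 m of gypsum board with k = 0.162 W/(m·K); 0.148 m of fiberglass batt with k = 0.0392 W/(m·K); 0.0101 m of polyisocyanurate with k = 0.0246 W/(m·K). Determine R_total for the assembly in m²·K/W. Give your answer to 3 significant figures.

0.02/0.162 = 0.1235
0.148/0.0392 = 3.776
0.0101/0.0246 = 0.4106
R_total = 0.1235 + 3.776 + 0.4106 = 4.31 m²·K/W

4.31 m²·K/W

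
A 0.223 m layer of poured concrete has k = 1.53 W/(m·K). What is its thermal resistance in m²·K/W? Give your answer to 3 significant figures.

0.146 m²·K/W

R = L/k = 0.223/1.53 = 0.1458 m²·K/W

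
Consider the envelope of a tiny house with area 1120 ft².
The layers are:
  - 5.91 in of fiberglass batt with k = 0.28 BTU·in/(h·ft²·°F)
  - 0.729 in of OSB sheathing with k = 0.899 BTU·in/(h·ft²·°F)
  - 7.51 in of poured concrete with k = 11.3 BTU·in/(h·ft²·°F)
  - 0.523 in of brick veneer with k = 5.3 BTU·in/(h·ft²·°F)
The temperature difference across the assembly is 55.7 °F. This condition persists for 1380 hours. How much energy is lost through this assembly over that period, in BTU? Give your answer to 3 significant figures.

5.91/0.28 = 21.11
0.729/0.899 = 0.8109
7.51/11.3 = 0.6646
0.523/5.3 = 0.09868
R_total = 21.11 + 0.8109 + 0.6646 + 0.09868 = 22.68 ft²·°F·h/BTU
Q = 1120 × 55.7 / 22.68 = 2750 BTU/h
E = 2750 × 1380 = 3796000 BTU

3800000 BTU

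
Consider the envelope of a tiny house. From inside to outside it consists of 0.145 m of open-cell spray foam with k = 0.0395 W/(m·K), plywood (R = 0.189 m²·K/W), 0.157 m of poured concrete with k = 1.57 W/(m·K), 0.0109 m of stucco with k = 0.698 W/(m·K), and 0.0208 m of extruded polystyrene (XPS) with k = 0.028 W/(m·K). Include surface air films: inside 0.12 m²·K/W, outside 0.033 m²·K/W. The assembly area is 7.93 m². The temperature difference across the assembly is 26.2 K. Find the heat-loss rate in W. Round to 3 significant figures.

42.7 W

0.145/0.0395 = 3.671
0.157/1.57 = 0.1
0.0109/0.698 = 0.01562
0.0208/0.028 = 0.7429
R_total = 0.12 + 3.671 + 0.189 + 0.1 + 0.01562 + 0.7429 + 0.033 = 4.871 m²·K/W
Q = A·ΔT/R = 7.93 × 26.2 / 4.871 = 42.65 W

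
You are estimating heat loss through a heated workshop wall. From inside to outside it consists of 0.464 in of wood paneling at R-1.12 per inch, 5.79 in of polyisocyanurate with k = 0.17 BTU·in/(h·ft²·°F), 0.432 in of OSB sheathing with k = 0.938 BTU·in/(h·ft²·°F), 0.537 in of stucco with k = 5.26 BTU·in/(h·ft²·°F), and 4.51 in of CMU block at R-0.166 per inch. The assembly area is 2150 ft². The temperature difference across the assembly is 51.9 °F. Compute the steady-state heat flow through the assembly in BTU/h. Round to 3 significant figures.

0.464 × 1.12 = 0.5197
5.79/0.17 = 34.06
0.432/0.938 = 0.4606
0.537/5.26 = 0.1021
4.51 × 0.166 = 0.7487
R_total = 0.5197 + 34.06 + 0.4606 + 0.1021 + 0.7487 = 35.89 ft²·°F·h/BTU
Q = A·ΔT/R = 2150 × 51.9 / 35.89 = 3109 BTU/h

3110 BTU/h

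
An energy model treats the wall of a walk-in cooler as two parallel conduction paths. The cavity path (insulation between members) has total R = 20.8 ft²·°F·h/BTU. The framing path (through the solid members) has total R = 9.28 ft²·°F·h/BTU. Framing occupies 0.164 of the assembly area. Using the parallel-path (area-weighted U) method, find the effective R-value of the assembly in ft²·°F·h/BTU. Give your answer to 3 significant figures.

17.3 ft²·°F·h/BTU

U_eff = 0.836/20.8 + 0.164/9.28 = 0.04019 + 0.01767 = 0.05786
R_eff = 1/U_eff = 17.28 ft²·°F·h/BTU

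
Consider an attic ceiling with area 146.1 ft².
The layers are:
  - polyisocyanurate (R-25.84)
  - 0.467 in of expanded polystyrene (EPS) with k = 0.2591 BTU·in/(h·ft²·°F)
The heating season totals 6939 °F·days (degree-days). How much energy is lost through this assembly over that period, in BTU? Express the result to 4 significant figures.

880200 BTU

0.467/0.2591 = 1.8024
R_total = 25.84 + 1.8024 = 27.642 ft²·°F·h/BTU
E = A × HDD × 24 / R = 146.1 × 6939 × 24 / 27.642 = 880200 BTU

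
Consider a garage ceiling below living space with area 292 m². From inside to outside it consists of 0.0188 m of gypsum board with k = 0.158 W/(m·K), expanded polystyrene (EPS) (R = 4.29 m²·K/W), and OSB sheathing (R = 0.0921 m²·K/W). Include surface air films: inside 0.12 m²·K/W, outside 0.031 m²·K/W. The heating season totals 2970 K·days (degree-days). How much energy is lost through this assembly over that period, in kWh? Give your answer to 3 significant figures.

4470 kWh

0.0188/0.158 = 0.119
R_total = 0.12 + 0.119 + 4.29 + 0.0921 + 0.031 = 4.652 m²·K/W
E = A × HDD × 24 / R / 1000 = 292 × 2970 × 24 / 4.652 / 1000 = 4474 kWh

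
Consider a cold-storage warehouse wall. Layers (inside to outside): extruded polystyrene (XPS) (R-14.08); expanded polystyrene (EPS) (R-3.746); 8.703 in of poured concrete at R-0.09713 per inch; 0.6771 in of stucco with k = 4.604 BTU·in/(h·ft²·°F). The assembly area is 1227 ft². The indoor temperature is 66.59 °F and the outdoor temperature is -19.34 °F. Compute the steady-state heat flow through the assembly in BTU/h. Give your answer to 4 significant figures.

8.703 × 0.09713 = 0.84532
0.6771/4.604 = 0.14707
R_total = 14.08 + 3.746 + 0.84532 + 0.14707 = 18.818 ft²·°F·h/BTU
Q = A·ΔT/R = 1227 × (66.59 − (-19.34)) / 18.818 = 5602.8 BTU/h

5603 BTU/h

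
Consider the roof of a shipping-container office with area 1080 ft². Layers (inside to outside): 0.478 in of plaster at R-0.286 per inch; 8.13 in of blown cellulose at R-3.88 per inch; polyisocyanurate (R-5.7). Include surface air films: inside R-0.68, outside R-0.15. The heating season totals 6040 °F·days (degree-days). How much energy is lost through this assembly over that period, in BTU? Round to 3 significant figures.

4100000 BTU

0.478 × 0.286 = 0.1367
8.13 × 3.88 = 31.54
R_total = 0.68 + 0.1367 + 31.54 + 5.7 + 0.15 = 38.21 ft²·°F·h/BTU
E = A × HDD × 24 / R = 1080 × 6040 × 24 / 38.21 = 4097000 BTU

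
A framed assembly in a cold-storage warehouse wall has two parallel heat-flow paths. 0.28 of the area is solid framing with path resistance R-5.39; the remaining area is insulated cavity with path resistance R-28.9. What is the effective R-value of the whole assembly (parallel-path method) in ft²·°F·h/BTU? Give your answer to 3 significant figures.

U_eff = 0.72/28.9 + 0.28/5.39 = 0.02491 + 0.05195 = 0.07686
R_eff = 1/U_eff = 13.01 ft²·°F·h/BTU

13.0 ft²·°F·h/BTU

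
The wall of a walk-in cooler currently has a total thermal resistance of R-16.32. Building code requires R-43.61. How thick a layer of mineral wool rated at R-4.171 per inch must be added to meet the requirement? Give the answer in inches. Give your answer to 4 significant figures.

ΔR = 43.61 − 16.32 = 27.29 ft²·°F·h/BTU
L = ΔR / (R/in) = 27.29/4.171 = 6.5428 in

6.543 in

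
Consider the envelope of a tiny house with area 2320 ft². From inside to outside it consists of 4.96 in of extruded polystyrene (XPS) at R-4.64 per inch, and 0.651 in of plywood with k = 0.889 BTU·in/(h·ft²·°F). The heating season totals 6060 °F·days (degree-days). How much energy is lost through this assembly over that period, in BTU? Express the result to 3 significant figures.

14200000 BTU

4.96 × 4.64 = 23.01
0.651/0.889 = 0.7323
R_total = 23.01 + 0.7323 = 23.75 ft²·°F·h/BTU
E = A × HDD × 24 / R = 2320 × 6060 × 24 / 23.75 = 14210000 BTU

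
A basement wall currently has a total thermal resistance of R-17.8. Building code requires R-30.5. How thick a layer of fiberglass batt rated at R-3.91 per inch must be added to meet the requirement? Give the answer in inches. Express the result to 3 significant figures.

3.25 in

ΔR = 30.5 − 17.8 = 12.7 ft²·°F·h/BTU
L = ΔR / (R/in) = 12.7/3.91 = 3.248 in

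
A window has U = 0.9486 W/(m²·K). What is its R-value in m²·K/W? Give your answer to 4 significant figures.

1.054 m²·K/W

R = 1/U = 1/0.9486 = 1.0542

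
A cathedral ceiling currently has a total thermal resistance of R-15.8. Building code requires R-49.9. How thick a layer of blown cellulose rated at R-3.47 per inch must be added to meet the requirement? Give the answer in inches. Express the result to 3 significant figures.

ΔR = 49.9 − 15.8 = 34.1 ft²·°F·h/BTU
L = ΔR / (R/in) = 34.1/3.47 = 9.827 in

9.83 in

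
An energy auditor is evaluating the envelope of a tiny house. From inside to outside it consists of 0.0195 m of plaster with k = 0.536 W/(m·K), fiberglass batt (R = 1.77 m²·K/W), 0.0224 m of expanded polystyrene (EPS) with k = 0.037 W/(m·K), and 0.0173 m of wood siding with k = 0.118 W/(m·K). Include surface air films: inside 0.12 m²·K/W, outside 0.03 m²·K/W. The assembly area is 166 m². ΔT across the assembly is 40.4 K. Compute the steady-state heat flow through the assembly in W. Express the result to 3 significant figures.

0.0195/0.536 = 0.03638
0.0224/0.037 = 0.6054
0.0173/0.118 = 0.1466
R_total = 0.12 + 0.03638 + 1.77 + 0.6054 + 0.1466 + 0.03 = 2.708 m²·K/W
Q = A·ΔT/R = 166 × 40.4 / 2.708 = 2476 W

2480 W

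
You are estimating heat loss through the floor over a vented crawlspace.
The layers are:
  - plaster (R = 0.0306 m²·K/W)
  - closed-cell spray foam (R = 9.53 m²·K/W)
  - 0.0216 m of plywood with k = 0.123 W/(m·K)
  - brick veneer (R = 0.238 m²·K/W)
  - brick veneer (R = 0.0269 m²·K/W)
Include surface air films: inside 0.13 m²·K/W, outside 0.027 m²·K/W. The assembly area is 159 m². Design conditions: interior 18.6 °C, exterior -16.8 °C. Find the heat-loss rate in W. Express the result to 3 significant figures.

554 W

0.0216/0.123 = 0.1756
R_total = 0.13 + 0.0306 + 9.53 + 0.1756 + 0.238 + 0.0269 + 0.027 = 10.16 m²·K/W
Q = A·ΔT/R = 159 × (18.6 − (-16.8)) / 10.16 = 554.1 W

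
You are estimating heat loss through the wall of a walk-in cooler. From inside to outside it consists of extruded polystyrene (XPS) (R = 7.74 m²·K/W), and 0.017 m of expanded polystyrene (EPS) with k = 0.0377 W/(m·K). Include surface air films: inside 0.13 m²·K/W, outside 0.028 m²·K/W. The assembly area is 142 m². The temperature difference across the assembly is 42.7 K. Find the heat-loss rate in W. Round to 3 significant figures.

726 W

0.017/0.0377 = 0.4509
R_total = 0.13 + 7.74 + 0.4509 + 0.028 = 8.349 m²·K/W
Q = A·ΔT/R = 142 × 42.7 / 8.349 = 726.2 W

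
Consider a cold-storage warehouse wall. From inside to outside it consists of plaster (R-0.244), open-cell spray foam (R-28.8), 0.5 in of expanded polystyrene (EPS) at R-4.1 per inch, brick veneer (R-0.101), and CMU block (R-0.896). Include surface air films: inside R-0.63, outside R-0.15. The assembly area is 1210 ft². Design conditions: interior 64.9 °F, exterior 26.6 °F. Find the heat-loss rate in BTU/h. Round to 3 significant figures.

0.5 × 4.1 = 2.05
R_total = 0.63 + 0.244 + 28.8 + 2.05 + 0.101 + 0.896 + 0.15 = 32.87 ft²·°F·h/BTU
Q = A·ΔT/R = 1210 × (64.9 − 26.6) / 32.87 = 1410 BTU/h

1410 BTU/h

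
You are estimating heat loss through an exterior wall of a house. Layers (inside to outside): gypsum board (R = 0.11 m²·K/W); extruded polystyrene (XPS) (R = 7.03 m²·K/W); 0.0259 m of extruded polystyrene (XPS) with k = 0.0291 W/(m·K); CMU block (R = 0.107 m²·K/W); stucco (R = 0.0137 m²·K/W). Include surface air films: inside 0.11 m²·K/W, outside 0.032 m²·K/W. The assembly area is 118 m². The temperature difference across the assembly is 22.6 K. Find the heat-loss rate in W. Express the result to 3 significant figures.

322 W

0.0259/0.0291 = 0.89
R_total = 0.11 + 0.11 + 7.03 + 0.89 + 0.107 + 0.0137 + 0.032 = 8.293 m²·K/W
Q = A·ΔT/R = 118 × 22.6 / 8.293 = 321.6 W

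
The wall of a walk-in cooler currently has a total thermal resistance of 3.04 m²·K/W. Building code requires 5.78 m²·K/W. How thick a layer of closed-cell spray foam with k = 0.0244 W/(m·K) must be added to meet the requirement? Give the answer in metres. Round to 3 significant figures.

0.0669 m

ΔR = 5.78 − 3.04 = 2.74 m²·K/W
L = ΔR × k = 2.74 × 0.0244 = 0.06686 m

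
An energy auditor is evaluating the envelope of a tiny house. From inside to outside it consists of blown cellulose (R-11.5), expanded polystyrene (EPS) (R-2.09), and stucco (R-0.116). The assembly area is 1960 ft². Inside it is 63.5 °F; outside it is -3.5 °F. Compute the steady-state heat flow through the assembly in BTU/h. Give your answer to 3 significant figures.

R_total = 11.5 + 2.09 + 0.116 = 13.71 ft²·°F·h/BTU
Q = A·ΔT/R = 1960 × (63.5 − (-3.5)) / 13.71 = 9581 BTU/h

9580 BTU/h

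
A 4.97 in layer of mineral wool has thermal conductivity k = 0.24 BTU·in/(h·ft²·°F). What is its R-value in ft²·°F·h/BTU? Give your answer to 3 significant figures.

R = L/k = 4.97/0.24 = 20.71 ft²·°F·h/BTU

20.7 ft²·°F·h/BTU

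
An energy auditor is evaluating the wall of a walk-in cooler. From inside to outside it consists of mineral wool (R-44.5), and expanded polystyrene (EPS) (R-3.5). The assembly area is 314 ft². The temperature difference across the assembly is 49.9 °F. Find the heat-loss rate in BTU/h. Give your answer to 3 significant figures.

326 BTU/h

R_total = 44.5 + 3.5 = 48 ft²·°F·h/BTU
Q = A·ΔT/R = 314 × 49.9 / 48 = 326.4 BTU/h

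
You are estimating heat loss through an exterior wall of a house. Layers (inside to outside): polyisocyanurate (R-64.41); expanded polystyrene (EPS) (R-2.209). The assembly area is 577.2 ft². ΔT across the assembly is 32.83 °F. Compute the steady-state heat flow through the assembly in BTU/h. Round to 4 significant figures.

R_total = 64.41 + 2.209 = 66.619 ft²·°F·h/BTU
Q = A·ΔT/R = 577.2 × 32.83 / 66.619 = 284.45 BTU/h

284.4 BTU/h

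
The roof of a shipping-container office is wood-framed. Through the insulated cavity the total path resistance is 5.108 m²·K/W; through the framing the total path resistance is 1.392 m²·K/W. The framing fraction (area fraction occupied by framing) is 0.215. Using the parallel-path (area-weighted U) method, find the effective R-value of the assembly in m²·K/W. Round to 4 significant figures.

U_eff = 0.785/5.108 + 0.215/1.392 = 0.15368 + 0.15445 = 0.30813
R_eff = 1/U_eff = 3.2453 m²·K/W

3.245 m²·K/W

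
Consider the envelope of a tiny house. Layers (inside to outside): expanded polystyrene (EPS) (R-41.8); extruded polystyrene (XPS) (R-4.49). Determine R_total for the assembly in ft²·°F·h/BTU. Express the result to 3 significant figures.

46.3 ft²·°F·h/BTU

R_total = 41.8 + 4.49 = 46.29 ft²·°F·h/BTU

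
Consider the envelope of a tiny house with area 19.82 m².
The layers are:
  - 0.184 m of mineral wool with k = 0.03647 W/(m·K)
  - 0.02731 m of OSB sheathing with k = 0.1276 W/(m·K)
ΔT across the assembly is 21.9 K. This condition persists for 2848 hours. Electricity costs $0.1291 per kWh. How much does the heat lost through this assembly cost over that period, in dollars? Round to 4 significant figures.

30.35 dollars

0.184/0.03647 = 5.0452
0.02731/0.1276 = 0.21403
R_total = 5.0452 + 0.21403 = 5.2593 m²·K/W
Q = 19.82 × 21.9 / 5.2593 = 82.532 W
E = 82.532 W × 2848 h / 1000 = 235.05 kWh
Cost = 235.05 × 0.1291 = $30.345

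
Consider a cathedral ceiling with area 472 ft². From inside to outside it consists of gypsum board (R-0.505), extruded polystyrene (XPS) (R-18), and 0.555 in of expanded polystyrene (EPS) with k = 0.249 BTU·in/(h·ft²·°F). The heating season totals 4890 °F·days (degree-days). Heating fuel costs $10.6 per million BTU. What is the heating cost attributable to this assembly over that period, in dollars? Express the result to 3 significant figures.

0.555/0.249 = 2.229
R_total = 0.505 + 18 + 2.229 = 20.73 ft²·°F·h/BTU
E = A × HDD × 24 / R = 472 × 4890 × 24 / 20.73 = 2672000 BTU
Cost = 2672000/10⁶ × 10.6 = $28.32

28.3 dollars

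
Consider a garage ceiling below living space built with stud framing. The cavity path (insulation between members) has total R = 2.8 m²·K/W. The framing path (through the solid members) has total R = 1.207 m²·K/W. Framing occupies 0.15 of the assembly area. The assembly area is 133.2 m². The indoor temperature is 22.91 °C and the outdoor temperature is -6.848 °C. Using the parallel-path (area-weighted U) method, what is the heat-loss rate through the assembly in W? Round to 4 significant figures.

1696 W

U_eff = 0.85/2.8 + 0.15/1.207 = 0.30357 + 0.12428 = 0.42785
R_eff = 1/U_eff = 2.3373 m²·K/W
Q = 133.2 × (22.91 − (-6.848)) / 2.3373 = 1695.9 W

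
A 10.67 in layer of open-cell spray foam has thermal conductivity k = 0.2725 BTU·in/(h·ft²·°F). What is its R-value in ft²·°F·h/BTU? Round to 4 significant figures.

39.16 ft²·°F·h/BTU

R = L/k = 10.67/0.2725 = 39.156 ft²·°F·h/BTU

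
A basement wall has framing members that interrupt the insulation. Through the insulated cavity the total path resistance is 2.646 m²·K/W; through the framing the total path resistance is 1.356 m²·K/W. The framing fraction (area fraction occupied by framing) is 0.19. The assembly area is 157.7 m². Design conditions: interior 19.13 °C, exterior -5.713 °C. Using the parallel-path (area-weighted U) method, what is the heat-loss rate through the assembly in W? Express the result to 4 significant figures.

U_eff = 0.81/2.646 + 0.19/1.356 = 0.30612 + 0.14012 = 0.44624
R_eff = 1/U_eff = 2.2409 m²·K/W
Q = 157.7 × (19.13 − (-5.713)) / 2.2409 = 1748.3 W

1748 W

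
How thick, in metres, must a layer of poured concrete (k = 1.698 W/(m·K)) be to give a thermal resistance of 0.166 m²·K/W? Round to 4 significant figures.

0.2819 m

L = R·k = 0.166 × 1.698 = 0.28187 m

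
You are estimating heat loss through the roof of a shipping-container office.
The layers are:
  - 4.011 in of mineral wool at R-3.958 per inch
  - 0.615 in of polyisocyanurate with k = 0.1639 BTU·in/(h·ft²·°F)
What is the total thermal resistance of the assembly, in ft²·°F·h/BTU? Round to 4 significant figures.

19.63 ft²·°F·h/BTU

4.011 × 3.958 = 15.876
0.615/0.1639 = 3.7523
R_total = 15.876 + 3.7523 = 19.628 ft²·°F·h/BTU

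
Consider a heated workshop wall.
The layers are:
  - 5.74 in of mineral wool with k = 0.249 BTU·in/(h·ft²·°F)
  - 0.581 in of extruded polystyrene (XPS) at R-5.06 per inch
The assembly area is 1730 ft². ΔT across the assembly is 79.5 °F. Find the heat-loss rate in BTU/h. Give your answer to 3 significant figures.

5.74/0.249 = 23.05
0.581 × 5.06 = 2.94
R_total = 23.05 + 2.94 = 25.99 ft²·°F·h/BTU
Q = A·ΔT/R = 1730 × 79.5 / 25.99 = 5291 BTU/h

5290 BTU/h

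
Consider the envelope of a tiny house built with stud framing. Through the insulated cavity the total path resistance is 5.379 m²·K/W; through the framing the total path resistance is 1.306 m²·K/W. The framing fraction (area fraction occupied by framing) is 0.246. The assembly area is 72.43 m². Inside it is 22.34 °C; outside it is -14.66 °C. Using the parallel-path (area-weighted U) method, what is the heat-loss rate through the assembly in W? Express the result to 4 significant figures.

880.4 W

U_eff = 0.754/5.379 + 0.246/1.306 = 0.14017 + 0.18836 = 0.32854
R_eff = 1/U_eff = 3.0438 m²·K/W
Q = 72.43 × (22.34 − (-14.66)) / 3.0438 = 880.45 W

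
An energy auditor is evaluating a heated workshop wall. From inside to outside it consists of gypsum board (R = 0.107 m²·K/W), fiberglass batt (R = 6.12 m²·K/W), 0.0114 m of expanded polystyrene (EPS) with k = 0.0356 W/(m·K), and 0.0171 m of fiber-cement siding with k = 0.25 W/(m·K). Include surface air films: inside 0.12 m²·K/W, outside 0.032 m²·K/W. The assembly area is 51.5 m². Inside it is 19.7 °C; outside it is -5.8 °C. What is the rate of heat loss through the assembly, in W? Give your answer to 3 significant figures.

0.0114/0.0356 = 0.3202
0.0171/0.25 = 0.0684
R_total = 0.12 + 0.107 + 6.12 + 0.3202 + 0.0684 + 0.032 = 6.768 m²·K/W
Q = A·ΔT/R = 51.5 × (19.7 − (-5.8)) / 6.768 = 194 W

194 W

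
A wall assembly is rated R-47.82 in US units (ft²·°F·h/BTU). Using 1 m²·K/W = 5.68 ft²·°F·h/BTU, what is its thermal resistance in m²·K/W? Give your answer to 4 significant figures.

8.419 m²·K/W

R_SI = 47.82/5.68 = 8.419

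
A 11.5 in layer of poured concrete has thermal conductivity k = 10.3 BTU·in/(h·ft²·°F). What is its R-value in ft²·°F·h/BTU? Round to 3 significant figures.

1.12 ft²·°F·h/BTU

R = L/k = 11.5/10.3 = 1.117 ft²·°F·h/BTU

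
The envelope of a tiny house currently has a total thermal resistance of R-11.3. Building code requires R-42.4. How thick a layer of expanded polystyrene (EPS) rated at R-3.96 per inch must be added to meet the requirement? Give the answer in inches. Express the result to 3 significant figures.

7.85 in

ΔR = 42.4 − 11.3 = 31.1 ft²·°F·h/BTU
L = ΔR / (R/in) = 31.1/3.96 = 7.854 in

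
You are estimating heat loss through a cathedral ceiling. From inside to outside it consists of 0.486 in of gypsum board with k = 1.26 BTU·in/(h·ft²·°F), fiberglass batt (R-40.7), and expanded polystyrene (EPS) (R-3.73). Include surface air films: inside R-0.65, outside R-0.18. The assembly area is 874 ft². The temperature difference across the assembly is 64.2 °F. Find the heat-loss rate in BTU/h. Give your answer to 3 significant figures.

1230 BTU/h

0.486/1.26 = 0.3857
R_total = 0.65 + 0.3857 + 40.7 + 3.73 + 0.18 = 45.65 ft²·°F·h/BTU
Q = A·ΔT/R = 874 × 64.2 / 45.65 = 1229 BTU/h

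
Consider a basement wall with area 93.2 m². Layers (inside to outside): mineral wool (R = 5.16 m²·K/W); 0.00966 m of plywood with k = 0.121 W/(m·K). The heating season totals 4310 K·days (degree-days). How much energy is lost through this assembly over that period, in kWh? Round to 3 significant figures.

1840 kWh

0.00966/0.121 = 0.07983
R_total = 5.16 + 0.07983 = 5.24 m²·K/W
E = A × HDD × 24 / R / 1000 = 93.2 × 4310 × 24 / 5.24 / 1000 = 1840 kWh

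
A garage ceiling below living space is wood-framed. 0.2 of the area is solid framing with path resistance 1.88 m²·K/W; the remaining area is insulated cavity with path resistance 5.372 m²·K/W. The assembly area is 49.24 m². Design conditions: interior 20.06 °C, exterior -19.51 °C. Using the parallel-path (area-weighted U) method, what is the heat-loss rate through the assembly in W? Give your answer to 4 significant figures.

U_eff = 0.8/5.372 + 0.2/1.88 = 0.14892 + 0.10638 = 0.2553
R_eff = 1/U_eff = 3.9169 m²·K/W
Q = 49.24 × (20.06 − (-19.51)) / 3.9169 = 497.44 W

497.4 W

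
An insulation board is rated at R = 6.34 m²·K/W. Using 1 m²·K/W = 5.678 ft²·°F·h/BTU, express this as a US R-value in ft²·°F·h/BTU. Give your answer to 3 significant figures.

R_US = 6.34 × 5.678 = 36

36.0 ft²·°F·h/BTU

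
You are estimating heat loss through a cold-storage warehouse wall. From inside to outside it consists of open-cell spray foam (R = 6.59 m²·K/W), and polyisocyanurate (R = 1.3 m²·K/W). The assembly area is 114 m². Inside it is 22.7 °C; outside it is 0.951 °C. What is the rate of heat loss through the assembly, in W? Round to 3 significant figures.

314 W

R_total = 6.59 + 1.3 = 7.89 m²·K/W
Q = A·ΔT/R = 114 × (22.7 − 0.951) / 7.89 = 314.2 W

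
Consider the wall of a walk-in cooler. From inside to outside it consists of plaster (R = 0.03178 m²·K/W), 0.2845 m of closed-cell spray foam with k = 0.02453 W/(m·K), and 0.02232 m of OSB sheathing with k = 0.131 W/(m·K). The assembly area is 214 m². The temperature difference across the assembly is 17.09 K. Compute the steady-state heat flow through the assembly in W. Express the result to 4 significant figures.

0.2845/0.02453 = 11.598
0.02232/0.131 = 0.17038
R_total = 0.03178 + 11.598 + 0.17038 = 11.8 m²·K/W
Q = A·ΔT/R = 214 × 17.09 / 11.8 = 309.93 W

309.9 W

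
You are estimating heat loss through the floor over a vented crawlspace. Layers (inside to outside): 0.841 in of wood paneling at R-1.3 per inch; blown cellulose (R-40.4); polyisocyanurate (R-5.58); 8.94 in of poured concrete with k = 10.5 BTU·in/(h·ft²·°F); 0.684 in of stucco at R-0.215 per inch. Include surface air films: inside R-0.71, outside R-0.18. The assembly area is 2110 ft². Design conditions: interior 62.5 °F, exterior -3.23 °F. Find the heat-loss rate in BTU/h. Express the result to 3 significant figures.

0.841 × 1.3 = 1.093
8.94/10.5 = 0.8514
0.684 × 0.215 = 0.1471
R_total = 0.71 + 1.093 + 40.4 + 5.58 + 0.8514 + 0.1471 + 0.18 = 48.96 ft²·°F·h/BTU
Q = A·ΔT/R = 2110 × (62.5 − (-3.23)) / 48.96 = 2833 BTU/h

2830 BTU/h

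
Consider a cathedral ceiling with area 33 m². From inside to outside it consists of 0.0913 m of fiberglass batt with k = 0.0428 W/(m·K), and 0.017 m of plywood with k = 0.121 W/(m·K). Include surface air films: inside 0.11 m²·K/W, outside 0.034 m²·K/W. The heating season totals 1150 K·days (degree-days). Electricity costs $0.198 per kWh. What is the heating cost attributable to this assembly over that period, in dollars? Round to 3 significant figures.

0.0913/0.0428 = 2.133
0.017/0.121 = 0.1405
R_total = 0.11 + 2.133 + 0.1405 + 0.034 = 2.418 m²·K/W
E = A × HDD × 24 / R / 1000 = 33 × 1150 × 24 / 2.418 / 1000 = 376.7 kWh
Cost = 376.7 × 0.198 = $74.59

74.6 dollars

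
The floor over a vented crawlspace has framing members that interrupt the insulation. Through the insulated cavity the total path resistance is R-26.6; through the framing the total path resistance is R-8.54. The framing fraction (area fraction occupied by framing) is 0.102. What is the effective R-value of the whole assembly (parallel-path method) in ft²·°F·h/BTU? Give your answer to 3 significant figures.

21.9 ft²·°F·h/BTU

U_eff = 0.898/26.6 + 0.102/8.54 = 0.03376 + 0.01194 = 0.0457
R_eff = 1/U_eff = 21.88 ft²·°F·h/BTU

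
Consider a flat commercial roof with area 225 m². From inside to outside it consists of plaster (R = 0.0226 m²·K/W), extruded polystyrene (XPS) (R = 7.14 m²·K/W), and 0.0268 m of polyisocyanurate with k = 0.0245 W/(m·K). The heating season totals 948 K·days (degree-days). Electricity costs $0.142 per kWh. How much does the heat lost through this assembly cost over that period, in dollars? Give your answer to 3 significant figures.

88.0 dollars

0.0268/0.0245 = 1.094
R_total = 0.0226 + 7.14 + 1.094 = 8.256 m²·K/W
E = A × HDD × 24 / R / 1000 = 225 × 948 × 24 / 8.256 / 1000 = 620 kWh
Cost = 620 × 0.142 = $88.04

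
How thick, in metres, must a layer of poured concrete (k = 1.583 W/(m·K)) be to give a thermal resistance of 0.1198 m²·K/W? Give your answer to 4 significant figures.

L = R·k = 0.1198 × 1.583 = 0.18964 m

0.1896 m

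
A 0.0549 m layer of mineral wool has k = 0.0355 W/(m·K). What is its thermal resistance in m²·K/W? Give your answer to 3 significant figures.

1.55 m²·K/W

R = L/k = 0.0549/0.0355 = 1.546 m²·K/W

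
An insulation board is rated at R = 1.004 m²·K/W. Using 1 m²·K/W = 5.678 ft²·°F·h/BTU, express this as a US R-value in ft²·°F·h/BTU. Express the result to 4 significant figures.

R_US = 1.004 × 5.678 = 5.7007

5.701 ft²·°F·h/BTU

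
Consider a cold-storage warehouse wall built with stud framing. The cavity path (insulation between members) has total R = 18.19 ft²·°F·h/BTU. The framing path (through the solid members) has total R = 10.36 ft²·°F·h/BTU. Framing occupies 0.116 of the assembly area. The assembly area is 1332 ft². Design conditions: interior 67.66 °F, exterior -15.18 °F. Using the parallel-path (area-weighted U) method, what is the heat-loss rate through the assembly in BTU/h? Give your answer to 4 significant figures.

U_eff = 0.884/18.19 + 0.116/10.36 = 0.048598 + 0.011197 = 0.059795
R_eff = 1/U_eff = 16.724 ft²·°F·h/BTU
Q = 1332 × (67.66 − (-15.18)) / 16.724 = 6598 BTU/h

6598 BTU/h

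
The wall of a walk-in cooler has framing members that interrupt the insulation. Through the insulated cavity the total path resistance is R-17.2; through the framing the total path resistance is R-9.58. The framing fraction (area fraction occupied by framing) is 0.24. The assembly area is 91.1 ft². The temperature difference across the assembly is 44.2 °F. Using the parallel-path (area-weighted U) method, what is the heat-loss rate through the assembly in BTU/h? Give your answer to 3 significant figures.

279 BTU/h

U_eff = 0.76/17.2 + 0.24/9.58 = 0.04419 + 0.02505 = 0.06924
R_eff = 1/U_eff = 14.44 ft²·°F·h/BTU
Q = 91.1 × 44.2 / 14.44 = 278.8 BTU/h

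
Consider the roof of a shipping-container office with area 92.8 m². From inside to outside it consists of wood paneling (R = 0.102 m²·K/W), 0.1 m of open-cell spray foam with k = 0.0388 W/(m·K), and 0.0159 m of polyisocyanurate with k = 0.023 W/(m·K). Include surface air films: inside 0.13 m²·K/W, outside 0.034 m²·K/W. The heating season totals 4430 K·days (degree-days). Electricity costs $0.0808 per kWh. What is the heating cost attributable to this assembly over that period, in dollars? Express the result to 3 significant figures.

0.1/0.0388 = 2.577
0.0159/0.023 = 0.6913
R_total = 0.13 + 0.102 + 2.577 + 0.6913 + 0.034 = 3.535 m²·K/W
E = A × HDD × 24 / R / 1000 = 92.8 × 4430 × 24 / 3.535 / 1000 = 2791 kWh
Cost = 2791 × 0.0808 = $225.5

226 dollars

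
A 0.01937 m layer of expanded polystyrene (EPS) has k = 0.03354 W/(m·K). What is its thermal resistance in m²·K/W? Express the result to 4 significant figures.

0.5775 m²·K/W

R = L/k = 0.01937/0.03354 = 0.57752 m²·K/W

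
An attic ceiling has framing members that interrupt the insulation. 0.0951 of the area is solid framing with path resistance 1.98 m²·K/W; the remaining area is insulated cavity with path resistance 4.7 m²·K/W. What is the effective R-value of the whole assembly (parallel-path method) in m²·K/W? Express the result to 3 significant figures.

4.16 m²·K/W

U_eff = 0.9049/4.7 + 0.0951/1.98 = 0.1925 + 0.04803 = 0.2406
R_eff = 1/U_eff = 4.157 m²·K/W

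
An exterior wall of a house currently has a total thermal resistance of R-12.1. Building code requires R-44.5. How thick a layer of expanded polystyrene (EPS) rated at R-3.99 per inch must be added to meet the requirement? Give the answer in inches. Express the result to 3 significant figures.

8.12 in

ΔR = 44.5 − 12.1 = 32.4 ft²·°F·h/BTU
L = ΔR / (R/in) = 32.4/3.99 = 8.12 in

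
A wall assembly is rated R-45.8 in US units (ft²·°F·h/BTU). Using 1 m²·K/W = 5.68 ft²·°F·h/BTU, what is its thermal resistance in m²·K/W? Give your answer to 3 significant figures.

8.06 m²·K/W

R_SI = 45.8/5.68 = 8.063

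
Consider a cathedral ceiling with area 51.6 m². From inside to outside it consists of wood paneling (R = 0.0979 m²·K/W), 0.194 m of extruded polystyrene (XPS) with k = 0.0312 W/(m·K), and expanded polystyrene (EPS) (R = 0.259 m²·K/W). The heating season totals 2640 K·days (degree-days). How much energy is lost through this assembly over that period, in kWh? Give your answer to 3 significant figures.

0.194/0.0312 = 6.218
R_total = 0.0979 + 6.218 + 0.259 = 6.575 m²·K/W
E = A × HDD × 24 / R / 1000 = 51.6 × 2640 × 24 / 6.575 / 1000 = 497.3 kWh

497 kWh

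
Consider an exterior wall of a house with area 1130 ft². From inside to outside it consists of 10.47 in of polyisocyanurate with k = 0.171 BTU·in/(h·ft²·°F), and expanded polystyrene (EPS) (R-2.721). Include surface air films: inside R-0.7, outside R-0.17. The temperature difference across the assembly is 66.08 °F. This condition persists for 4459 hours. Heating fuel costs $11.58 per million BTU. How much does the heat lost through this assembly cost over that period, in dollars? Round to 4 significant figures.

59.48 dollars

10.47/0.171 = 61.228
R_total = 0.7 + 61.228 + 2.721 + 0.17 = 64.819 ft²·°F·h/BTU
Q = 1130 × 66.08 / 64.819 = 1152 BTU/h
E = 1152 × 4459 = 5136700 BTU
Cost = 5136700/10⁶ × 11.58 = $59.483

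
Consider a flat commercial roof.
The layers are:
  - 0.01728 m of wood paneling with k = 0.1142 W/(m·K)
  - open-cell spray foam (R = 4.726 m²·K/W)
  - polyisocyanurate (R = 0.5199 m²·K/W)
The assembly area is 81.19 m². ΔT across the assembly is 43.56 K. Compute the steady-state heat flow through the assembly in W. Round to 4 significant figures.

0.01728/0.1142 = 0.15131
R_total = 0.15131 + 4.726 + 0.5199 = 5.3972 m²·K/W
Q = A·ΔT/R = 81.19 × 43.56 / 5.3972 = 655.27 W

655.3 W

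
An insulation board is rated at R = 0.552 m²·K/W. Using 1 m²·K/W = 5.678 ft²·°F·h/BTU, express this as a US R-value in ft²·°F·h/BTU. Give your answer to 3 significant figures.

R_US = 0.552 × 5.678 = 3.134

3.13 ft²·°F·h/BTU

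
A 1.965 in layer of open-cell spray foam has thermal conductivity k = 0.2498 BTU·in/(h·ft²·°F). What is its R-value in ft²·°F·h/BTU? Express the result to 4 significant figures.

R = L/k = 1.965/0.2498 = 7.8663 ft²·°F·h/BTU

7.866 ft²·°F·h/BTU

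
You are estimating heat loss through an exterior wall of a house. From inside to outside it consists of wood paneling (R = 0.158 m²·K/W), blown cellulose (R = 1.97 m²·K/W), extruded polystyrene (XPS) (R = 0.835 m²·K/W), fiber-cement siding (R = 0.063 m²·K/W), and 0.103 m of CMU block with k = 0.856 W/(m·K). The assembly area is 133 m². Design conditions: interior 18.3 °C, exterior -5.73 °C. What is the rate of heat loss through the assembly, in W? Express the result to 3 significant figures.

1020 W

0.103/0.856 = 0.1203
R_total = 0.158 + 1.97 + 0.835 + 0.063 + 0.1203 = 3.146 m²·K/W
Q = A·ΔT/R = 133 × (18.3 − (-5.73)) / 3.146 = 1016 W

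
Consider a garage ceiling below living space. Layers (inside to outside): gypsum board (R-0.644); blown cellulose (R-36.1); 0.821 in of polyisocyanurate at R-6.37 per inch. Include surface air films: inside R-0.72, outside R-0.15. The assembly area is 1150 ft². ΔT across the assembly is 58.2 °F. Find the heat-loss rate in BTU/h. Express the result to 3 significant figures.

1560 BTU/h

0.821 × 6.37 = 5.23
R_total = 0.72 + 0.644 + 36.1 + 5.23 + 0.15 = 42.84 ft²·°F·h/BTU
Q = A·ΔT/R = 1150 × 58.2 / 42.84 = 1562 BTU/h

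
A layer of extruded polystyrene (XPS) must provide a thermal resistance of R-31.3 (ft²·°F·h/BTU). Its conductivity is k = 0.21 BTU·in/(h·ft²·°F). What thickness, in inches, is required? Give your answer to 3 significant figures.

6.57 in

L = R × k = 31.3 × 0.21 = 6.573 in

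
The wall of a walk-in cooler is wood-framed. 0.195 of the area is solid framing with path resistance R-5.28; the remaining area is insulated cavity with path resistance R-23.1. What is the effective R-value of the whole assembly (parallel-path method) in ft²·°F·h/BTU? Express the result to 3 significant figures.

13.9 ft²·°F·h/BTU

U_eff = 0.805/23.1 + 0.195/5.28 = 0.03485 + 0.03693 = 0.07178
R_eff = 1/U_eff = 13.93 ft²·°F·h/BTU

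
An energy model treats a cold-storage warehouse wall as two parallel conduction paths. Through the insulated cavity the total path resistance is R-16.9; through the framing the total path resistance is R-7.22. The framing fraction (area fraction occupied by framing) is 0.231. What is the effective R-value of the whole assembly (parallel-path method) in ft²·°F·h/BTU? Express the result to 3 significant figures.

U_eff = 0.769/16.9 + 0.231/7.22 = 0.0455 + 0.03199 = 0.0775
R_eff = 1/U_eff = 12.9 ft²·°F·h/BTU

12.9 ft²·°F·h/BTU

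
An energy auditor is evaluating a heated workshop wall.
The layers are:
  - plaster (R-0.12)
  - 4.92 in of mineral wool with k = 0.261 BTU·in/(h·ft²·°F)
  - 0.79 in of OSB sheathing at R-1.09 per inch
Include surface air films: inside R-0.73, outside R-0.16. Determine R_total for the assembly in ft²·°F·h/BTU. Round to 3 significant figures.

20.7 ft²·°F·h/BTU

4.92/0.261 = 18.85
0.79 × 1.09 = 0.8611
R_total = 0.73 + 0.12 + 18.85 + 0.8611 + 0.16 = 20.72 ft²·°F·h/BTU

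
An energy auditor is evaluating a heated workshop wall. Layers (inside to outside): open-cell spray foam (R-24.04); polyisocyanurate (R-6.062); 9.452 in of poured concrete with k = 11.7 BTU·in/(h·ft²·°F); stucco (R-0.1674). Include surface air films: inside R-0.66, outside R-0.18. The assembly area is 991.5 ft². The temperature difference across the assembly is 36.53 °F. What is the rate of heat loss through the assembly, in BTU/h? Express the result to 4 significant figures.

1135 BTU/h

9.452/11.7 = 0.80786
R_total = 0.66 + 24.04 + 6.062 + 0.80786 + 0.1674 + 0.18 = 31.917 ft²·°F·h/BTU
Q = A·ΔT/R = 991.5 × 36.53 / 31.917 = 1134.8 BTU/h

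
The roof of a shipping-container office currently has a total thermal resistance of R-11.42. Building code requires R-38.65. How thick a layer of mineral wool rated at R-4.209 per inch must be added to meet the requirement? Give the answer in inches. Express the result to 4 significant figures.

ΔR = 38.65 − 11.42 = 27.23 ft²·°F·h/BTU
L = ΔR / (R/in) = 27.23/4.209 = 6.4695 in

6.469 in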